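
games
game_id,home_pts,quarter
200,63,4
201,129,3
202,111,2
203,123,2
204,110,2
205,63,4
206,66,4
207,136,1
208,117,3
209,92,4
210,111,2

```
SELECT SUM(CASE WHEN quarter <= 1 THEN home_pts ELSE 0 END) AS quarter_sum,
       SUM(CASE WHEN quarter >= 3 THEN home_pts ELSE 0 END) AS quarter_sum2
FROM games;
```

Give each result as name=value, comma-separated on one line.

[quarter_sum: quarter <= 1]
game_id=200: ✗
game_id=201: ✗
game_id=202: ✗
game_id=203: ✗
game_id=204: ✗
game_id=205: ✗
game_id=206: ✗
game_id=207: ✓ → 136
game_id=208: ✗
game_id=209: ✗
game_id=210: ✗
quarter_sum = 136
—
[quarter_sum2: quarter >= 3]
game_id=200: ✓ → 63
game_id=201: ✓ → 129
game_id=202: ✗
game_id=203: ✗
game_id=204: ✗
game_id=205: ✓ → 63
game_id=206: ✓ → 66
game_id=207: ✗
game_id=208: ✓ → 117
game_id=209: ✓ → 92
game_id=210: ✗
quarter_sum2 = 63 + 129 + 63 + 66 + 117 + 92 = 530

quarter_sum=136, quarter_sum2=530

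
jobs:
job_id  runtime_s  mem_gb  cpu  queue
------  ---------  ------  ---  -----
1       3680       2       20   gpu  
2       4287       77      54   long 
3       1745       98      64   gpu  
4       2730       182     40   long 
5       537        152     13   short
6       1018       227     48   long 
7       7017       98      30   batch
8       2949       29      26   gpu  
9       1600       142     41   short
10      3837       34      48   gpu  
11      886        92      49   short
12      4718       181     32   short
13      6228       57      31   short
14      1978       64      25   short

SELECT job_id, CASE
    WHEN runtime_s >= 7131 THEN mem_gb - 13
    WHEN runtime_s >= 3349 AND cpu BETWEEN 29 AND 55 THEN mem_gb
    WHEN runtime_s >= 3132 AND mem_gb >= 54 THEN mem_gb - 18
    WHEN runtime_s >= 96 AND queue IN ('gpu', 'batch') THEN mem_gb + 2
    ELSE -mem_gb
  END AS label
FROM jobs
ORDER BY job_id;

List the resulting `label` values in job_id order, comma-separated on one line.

4, 77, 100, -182, -152, -227, 98, 31, -142, 34, -92, 181, 57, -64

job_id=1: runtime_s >= 96 AND queue IN ('gpu', 'batch') → 4
job_id=2: runtime_s >= 3349 AND cpu BETWEEN 29 AND 55 → 77
job_id=3: runtime_s >= 96 AND queue IN ('gpu', 'batch') → 100
job_id=4: ELSE → -182
job_id=5: ELSE → -152
job_id=6: ELSE → -227
job_id=7: runtime_s >= 3349 AND cpu BETWEEN 29 AND 55 → 98
job_id=8: runtime_s >= 96 AND queue IN ('gpu', 'batch') → 31
job_id=9: ELSE → -142
job_id=10: runtime_s >= 3349 AND cpu BETWEEN 29 AND 55 → 34
job_id=11: ELSE → -92
job_id=12: runtime_s >= 3349 AND cpu BETWEEN 29 AND 55 → 181
job_id=13: runtime_s >= 3349 AND cpu BETWEEN 29 AND 55 → 57
job_id=14: ELSE → -64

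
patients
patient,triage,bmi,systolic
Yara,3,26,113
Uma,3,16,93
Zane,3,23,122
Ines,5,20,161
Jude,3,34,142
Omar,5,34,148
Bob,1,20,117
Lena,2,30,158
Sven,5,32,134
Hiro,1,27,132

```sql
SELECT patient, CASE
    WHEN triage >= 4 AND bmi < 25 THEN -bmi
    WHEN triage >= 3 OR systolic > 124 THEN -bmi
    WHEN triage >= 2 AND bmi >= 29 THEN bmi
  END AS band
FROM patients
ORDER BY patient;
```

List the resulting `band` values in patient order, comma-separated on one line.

patient=Bob: (no match → NULL) → NULL
patient=Hiro: triage >= 3 OR systolic > 124 → -27
patient=Ines: triage >= 4 AND bmi < 25 → -20
patient=Jude: triage >= 3 OR systolic > 124 → -34
patient=Lena: triage >= 3 OR systolic > 124 → -30
patient=Omar: triage >= 3 OR systolic > 124 → -34
patient=Sven: triage >= 3 OR systolic > 124 → -32
patient=Uma: triage >= 3 OR systolic > 124 → -16
patient=Yara: triage >= 3 OR systolic > 124 → -26
patient=Zane: triage >= 3 OR systolic > 124 → -23

NULL, -27, -20, -34, -30, -34, -32, -16, -26, -23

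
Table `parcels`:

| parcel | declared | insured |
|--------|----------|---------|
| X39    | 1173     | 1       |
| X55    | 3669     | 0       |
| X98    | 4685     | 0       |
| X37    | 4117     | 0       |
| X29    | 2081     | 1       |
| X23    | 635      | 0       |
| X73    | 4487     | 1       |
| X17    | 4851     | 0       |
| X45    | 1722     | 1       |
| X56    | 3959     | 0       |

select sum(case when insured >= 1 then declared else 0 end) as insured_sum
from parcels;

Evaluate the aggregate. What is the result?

9463

parcel=X39: ✓ → 1173
parcel=X55: ✗
parcel=X98: ✗
parcel=X37: ✗
parcel=X29: ✓ → 2081
parcel=X23: ✗
parcel=X73: ✓ → 4487
parcel=X17: ✗
parcel=X45: ✓ → 1722
parcel=X56: ✗
insured_sum = 1173 + 2081 + 4487 + 1722 = 9463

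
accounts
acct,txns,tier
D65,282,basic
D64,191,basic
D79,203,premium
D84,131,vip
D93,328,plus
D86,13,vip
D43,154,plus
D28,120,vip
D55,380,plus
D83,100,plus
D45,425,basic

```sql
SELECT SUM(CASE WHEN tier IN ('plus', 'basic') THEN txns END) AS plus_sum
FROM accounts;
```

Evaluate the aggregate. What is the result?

acct=D65: ✓ → 282
acct=D64: ✓ → 191
acct=D79: ✗
acct=D84: ✗
acct=D93: ✓ → 328
acct=D86: ✗
acct=D43: ✓ → 154
acct=D28: ✗
acct=D55: ✓ → 380
acct=D83: ✓ → 100
acct=D45: ✓ → 425
plus_sum = 282 + 191 + 328 + 154 + 380 + 100 + 425 = 1860

1860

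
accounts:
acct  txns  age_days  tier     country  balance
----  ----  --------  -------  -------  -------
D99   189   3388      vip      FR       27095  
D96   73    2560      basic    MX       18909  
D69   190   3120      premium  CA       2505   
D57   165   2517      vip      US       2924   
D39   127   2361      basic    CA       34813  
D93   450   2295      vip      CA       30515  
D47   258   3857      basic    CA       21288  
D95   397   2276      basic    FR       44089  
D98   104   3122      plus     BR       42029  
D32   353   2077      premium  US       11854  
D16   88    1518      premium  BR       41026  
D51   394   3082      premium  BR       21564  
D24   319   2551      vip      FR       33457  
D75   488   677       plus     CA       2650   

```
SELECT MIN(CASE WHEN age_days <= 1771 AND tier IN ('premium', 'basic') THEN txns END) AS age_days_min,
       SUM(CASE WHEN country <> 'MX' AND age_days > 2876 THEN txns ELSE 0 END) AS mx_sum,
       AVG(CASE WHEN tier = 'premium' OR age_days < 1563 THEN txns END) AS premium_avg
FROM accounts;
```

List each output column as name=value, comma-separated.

age_days_min=88, mx_sum=1135, premium_avg=302.6

[age_days_min: age_days <= 1771 AND tier IN ('premium', 'basic')]
acct=D99: ✗
acct=D96: ✗
acct=D69: ✗
acct=D57: ✗
acct=D39: ✗
acct=D93: ✗
acct=D47: ✗
acct=D95: ✗
acct=D98: ✗
acct=D32: ✗
acct=D16: ✓ → 88
acct=D51: ✗
acct=D24: ✗
acct=D75: ✗
age_days_min = MIN(88) = 88
—
[mx_sum: country <> 'MX' AND age_days > 2876]
acct=D99: ✓ → 189
acct=D96: ✗
acct=D69: ✓ → 190
acct=D57: ✗
acct=D39: ✗
acct=D93: ✗
acct=D47: ✓ → 258
acct=D95: ✗
acct=D98: ✓ → 104
acct=D32: ✗
acct=D16: ✗
acct=D51: ✓ → 394
acct=D24: ✗
acct=D75: ✗
mx_sum = 189 + 190 + 258 + 104 + 394 = 1135
—
[premium_avg: tier = 'premium' OR age_days < 1563]
acct=D99: ✗
acct=D96: ✗
acct=D69: ✓ → 190
acct=D57: ✗
acct=D39: ✗
acct=D93: ✗
acct=D47: ✗
acct=D95: ✗
acct=D98: ✗
acct=D32: ✓ → 353
acct=D16: ✓ → 88
acct=D51: ✓ → 394
acct=D24: ✗
acct=D75: ✓ → 488
premium_avg = (190 + 353 + 88 + 394 + 488) / 5 = 302.6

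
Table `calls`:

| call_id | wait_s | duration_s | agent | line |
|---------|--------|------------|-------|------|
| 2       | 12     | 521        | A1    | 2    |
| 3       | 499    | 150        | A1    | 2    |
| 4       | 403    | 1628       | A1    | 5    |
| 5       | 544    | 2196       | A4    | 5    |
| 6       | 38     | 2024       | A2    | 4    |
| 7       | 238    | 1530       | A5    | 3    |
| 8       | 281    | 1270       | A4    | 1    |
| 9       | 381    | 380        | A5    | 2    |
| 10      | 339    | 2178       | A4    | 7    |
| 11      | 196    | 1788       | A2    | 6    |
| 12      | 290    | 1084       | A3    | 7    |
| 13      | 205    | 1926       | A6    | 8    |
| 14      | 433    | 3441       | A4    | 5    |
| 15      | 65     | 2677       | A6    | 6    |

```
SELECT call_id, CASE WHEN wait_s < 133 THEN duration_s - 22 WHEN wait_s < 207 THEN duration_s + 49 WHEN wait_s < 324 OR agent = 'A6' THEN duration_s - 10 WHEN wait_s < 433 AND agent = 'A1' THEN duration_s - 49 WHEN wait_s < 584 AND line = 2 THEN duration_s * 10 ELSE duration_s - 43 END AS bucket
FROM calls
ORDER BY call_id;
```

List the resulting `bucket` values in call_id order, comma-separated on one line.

499, 1500, 1579, 2153, 2002, 1520, 1260, 3800, 2135, 1837, 1074, 1975, 3398, 2655

call_id=2: wait_s < 133 → 499
call_id=3: wait_s < 584 AND line = 2 → 1500
call_id=4: wait_s < 433 AND agent = 'A1' → 1579
call_id=5: ELSE → 2153
call_id=6: wait_s < 133 → 2002
call_id=7: wait_s < 324 OR agent = 'A6' → 1520
call_id=8: wait_s < 324 OR agent = 'A6' → 1260
call_id=9: wait_s < 584 AND line = 2 → 3800
call_id=10: ELSE → 2135
call_id=11: wait_s < 207 → 1837
call_id=12: wait_s < 324 OR agent = 'A6' → 1074
call_id=13: wait_s < 207 → 1975
call_id=14: ELSE → 3398
call_id=15: wait_s < 133 → 2655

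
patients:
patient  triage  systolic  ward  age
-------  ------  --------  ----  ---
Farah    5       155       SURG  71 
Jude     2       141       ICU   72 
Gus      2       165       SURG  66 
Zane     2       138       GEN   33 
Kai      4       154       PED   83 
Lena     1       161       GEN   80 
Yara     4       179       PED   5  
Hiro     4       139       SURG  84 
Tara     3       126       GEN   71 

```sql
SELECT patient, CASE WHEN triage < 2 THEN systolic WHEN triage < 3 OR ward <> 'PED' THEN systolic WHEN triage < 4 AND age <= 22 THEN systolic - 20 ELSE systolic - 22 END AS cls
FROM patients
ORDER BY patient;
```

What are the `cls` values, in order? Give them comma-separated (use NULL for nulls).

patient=Farah: triage < 3 OR ward <> 'PED' → 155
patient=Gus: triage < 3 OR ward <> 'PED' → 165
patient=Hiro: triage < 3 OR ward <> 'PED' → 139
patient=Jude: triage < 3 OR ward <> 'PED' → 141
patient=Kai: ELSE → 132
patient=Lena: triage < 2 → 161
patient=Tara: triage < 3 OR ward <> 'PED' → 126
patient=Yara: ELSE → 157
patient=Zane: triage < 3 OR ward <> 'PED' → 138

155, 165, 139, 141, 132, 161, 126, 157, 138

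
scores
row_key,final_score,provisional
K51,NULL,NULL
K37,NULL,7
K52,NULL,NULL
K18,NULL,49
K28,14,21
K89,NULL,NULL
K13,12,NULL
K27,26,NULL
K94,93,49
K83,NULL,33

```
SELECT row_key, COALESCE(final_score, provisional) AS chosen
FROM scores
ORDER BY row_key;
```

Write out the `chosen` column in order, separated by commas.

row_key=K13: final_score=12 → 12
row_key=K18: final_score=NULL, provisional=49 → 49
row_key=K27: final_score=26 → 26
row_key=K28: final_score=14 → 14
row_key=K37: final_score=NULL, provisional=7 → 7
row_key=K51: final_score=NULL, provisional=NULL (all NULL) → NULL
row_key=K52: final_score=NULL, provisional=NULL (all NULL) → NULL
row_key=K83: final_score=NULL, provisional=33 → 33
row_key=K89: final_score=NULL, provisional=NULL (all NULL) → NULL
row_key=K94: final_score=93 → 93

12, 49, 26, 14, 7, NULL, NULL, 33, NULL, 93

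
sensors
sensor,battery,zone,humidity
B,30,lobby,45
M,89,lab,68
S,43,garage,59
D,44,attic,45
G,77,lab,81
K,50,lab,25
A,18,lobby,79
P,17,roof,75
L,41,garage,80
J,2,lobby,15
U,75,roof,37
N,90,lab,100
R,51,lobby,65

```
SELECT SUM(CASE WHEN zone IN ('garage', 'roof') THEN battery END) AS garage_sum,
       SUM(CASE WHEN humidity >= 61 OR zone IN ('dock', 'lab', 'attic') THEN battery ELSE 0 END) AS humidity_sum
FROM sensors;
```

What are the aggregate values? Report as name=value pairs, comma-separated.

garage_sum=176, humidity_sum=477

[garage_sum: zone IN ('garage', 'roof')]
sensor=B: ✗
sensor=M: ✗
sensor=S: ✓ → 43
sensor=D: ✗
sensor=G: ✗
sensor=K: ✗
sensor=A: ✗
sensor=P: ✓ → 17
sensor=L: ✓ → 41
sensor=J: ✗
sensor=U: ✓ → 75
sensor=N: ✗
sensor=R: ✗
garage_sum = 43 + 17 + 41 + 75 = 176
—
[humidity_sum: humidity >= 61 OR zone IN ('dock', 'lab', 'attic')]
sensor=B: ✗
sensor=M: ✓ → 89
sensor=S: ✗
sensor=D: ✓ → 44
sensor=G: ✓ → 77
sensor=K: ✓ → 50
sensor=A: ✓ → 18
sensor=P: ✓ → 17
sensor=L: ✓ → 41
sensor=J: ✗
sensor=U: ✗
sensor=N: ✓ → 90
sensor=R: ✓ → 51
humidity_sum = 89 + 44 + 77 + 50 + 18 + 17 + 41 + 90 + 51 = 477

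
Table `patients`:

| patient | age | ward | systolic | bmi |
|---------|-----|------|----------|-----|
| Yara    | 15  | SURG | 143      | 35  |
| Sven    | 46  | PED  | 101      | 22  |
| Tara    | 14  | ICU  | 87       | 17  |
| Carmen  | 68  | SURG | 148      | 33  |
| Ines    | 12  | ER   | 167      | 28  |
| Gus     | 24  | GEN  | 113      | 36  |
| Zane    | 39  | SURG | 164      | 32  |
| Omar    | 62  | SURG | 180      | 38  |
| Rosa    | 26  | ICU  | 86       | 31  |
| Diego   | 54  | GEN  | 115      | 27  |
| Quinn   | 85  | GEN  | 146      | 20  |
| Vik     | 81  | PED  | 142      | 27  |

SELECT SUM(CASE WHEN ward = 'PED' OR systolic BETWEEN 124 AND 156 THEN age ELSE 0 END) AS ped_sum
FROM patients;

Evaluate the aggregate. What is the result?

295

patient=Yara: ✓ → 15
patient=Sven: ✓ → 46
patient=Tara: ✗
patient=Carmen: ✓ → 68
patient=Ines: ✗
patient=Gus: ✗
patient=Zane: ✗
patient=Omar: ✗
patient=Rosa: ✗
patient=Diego: ✗
patient=Quinn: ✓ → 85
patient=Vik: ✓ → 81
ped_sum = 15 + 46 + 68 + 85 + 81 = 295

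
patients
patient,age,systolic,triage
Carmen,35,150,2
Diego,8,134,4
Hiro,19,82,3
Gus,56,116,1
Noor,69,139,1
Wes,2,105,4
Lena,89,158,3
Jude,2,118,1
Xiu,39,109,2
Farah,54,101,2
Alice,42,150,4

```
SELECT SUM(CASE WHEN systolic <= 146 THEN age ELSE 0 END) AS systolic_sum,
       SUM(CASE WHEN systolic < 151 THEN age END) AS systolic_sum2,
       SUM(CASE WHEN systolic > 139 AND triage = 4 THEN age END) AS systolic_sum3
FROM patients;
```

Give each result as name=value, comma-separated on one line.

systolic_sum=249, systolic_sum2=326, systolic_sum3=42

[systolic_sum: systolic <= 146]
patient=Carmen: ✗
patient=Diego: ✓ → 8
patient=Hiro: ✓ → 19
patient=Gus: ✓ → 56
patient=Noor: ✓ → 69
patient=Wes: ✓ → 2
patient=Lena: ✗
patient=Jude: ✓ → 2
patient=Xiu: ✓ → 39
patient=Farah: ✓ → 54
patient=Alice: ✗
systolic_sum = 8 + 19 + 56 + 69 + 2 + 2 + 39 + 54 = 249
—
[systolic_sum2: systolic < 151]
patient=Carmen: ✓ → 35
patient=Diego: ✓ → 8
patient=Hiro: ✓ → 19
patient=Gus: ✓ → 56
patient=Noor: ✓ → 69
patient=Wes: ✓ → 2
patient=Lena: ✗
patient=Jude: ✓ → 2
patient=Xiu: ✓ → 39
patient=Farah: ✓ → 54
patient=Alice: ✓ → 42
systolic_sum2 = 35 + 8 + 19 + 56 + 69 + 2 + 2 + 39 + 54 + 42 = 326
—
[systolic_sum3: systolic > 139 AND triage = 4]
patient=Carmen: ✗
patient=Diego: ✗
patient=Hiro: ✗
patient=Gus: ✗
patient=Noor: ✗
patient=Wes: ✗
patient=Lena: ✗
patient=Jude: ✗
patient=Xiu: ✗
patient=Farah: ✗
patient=Alice: ✓ → 42
systolic_sum3 = 42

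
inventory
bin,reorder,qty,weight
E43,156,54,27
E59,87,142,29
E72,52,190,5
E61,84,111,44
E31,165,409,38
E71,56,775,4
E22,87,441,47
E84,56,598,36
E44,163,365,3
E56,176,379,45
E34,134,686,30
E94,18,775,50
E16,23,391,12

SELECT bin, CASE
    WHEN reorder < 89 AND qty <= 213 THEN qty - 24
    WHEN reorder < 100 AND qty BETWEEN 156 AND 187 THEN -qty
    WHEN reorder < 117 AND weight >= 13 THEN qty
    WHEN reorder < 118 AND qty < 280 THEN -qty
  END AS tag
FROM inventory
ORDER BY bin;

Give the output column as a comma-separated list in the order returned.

NULL, 441, NULL, NULL, NULL, NULL, NULL, 118, 87, NULL, 166, 598, 775

bin=E16: (no match → NULL) → NULL
bin=E22: reorder < 117 AND weight >= 13 → 441
bin=E31: (no match → NULL) → NULL
bin=E34: (no match → NULL) → NULL
bin=E43: (no match → NULL) → NULL
bin=E44: (no match → NULL) → NULL
bin=E56: (no match → NULL) → NULL
bin=E59: reorder < 89 AND qty <= 213 → 118
bin=E61: reorder < 89 AND qty <= 213 → 87
bin=E71: (no match → NULL) → NULL
bin=E72: reorder < 89 AND qty <= 213 → 166
bin=E84: reorder < 117 AND weight >= 13 → 598
bin=E94: reorder < 117 AND weight >= 13 → 775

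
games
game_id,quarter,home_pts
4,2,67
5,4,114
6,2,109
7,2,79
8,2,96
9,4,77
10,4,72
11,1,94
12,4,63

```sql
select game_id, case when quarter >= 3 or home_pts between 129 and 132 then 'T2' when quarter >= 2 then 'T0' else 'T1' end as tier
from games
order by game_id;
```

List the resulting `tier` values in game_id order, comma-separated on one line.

game_id=4: quarter >= 2 → T0
game_id=5: quarter >= 3 or home_pts between 129 and 132 → T2
game_id=6: quarter >= 2 → T0
game_id=7: quarter >= 2 → T0
game_id=8: quarter >= 2 → T0
game_id=9: quarter >= 3 or home_pts between 129 and 132 → T2
game_id=10: quarter >= 3 or home_pts between 129 and 132 → T2
game_id=11: ELSE → T1
game_id=12: quarter >= 3 or home_pts between 129 and 132 → T2

T0, T2, T0, T0, T0, T2, T2, T1, T2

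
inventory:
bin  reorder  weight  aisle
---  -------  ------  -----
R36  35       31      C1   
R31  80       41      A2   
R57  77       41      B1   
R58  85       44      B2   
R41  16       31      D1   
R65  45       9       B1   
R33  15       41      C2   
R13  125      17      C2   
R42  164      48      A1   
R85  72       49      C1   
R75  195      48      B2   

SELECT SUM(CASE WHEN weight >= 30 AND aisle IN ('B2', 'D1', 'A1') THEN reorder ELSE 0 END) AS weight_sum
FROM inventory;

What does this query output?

460

bin=R36: ✗
bin=R31: ✗
bin=R57: ✗
bin=R58: ✓ → 85
bin=R41: ✓ → 16
bin=R65: ✗
bin=R33: ✗
bin=R13: ✗
bin=R42: ✓ → 164
bin=R85: ✗
bin=R75: ✓ → 195
weight_sum = 85 + 16 + 164 + 195 = 460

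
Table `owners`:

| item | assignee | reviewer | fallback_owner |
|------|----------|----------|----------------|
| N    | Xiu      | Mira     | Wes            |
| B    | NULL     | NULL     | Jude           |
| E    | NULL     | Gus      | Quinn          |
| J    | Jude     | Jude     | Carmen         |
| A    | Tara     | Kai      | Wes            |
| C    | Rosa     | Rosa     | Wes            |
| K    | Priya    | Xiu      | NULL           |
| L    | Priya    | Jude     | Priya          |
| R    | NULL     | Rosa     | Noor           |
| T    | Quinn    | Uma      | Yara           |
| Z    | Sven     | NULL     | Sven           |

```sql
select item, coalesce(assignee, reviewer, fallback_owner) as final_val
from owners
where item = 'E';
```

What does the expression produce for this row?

Gus

item = E: assignee=NULL, reviewer=Gus, fallback_owner=Quinn.
assignee=NULL, reviewer=Gus → Gus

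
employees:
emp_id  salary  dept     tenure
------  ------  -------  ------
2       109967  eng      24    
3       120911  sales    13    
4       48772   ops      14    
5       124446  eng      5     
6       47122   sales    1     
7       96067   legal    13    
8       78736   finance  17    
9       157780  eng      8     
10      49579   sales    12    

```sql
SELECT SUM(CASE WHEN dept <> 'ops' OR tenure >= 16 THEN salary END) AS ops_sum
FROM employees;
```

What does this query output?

784608

emp_id=2: ✓ → 109967
emp_id=3: ✓ → 120911
emp_id=4: ✗
emp_id=5: ✓ → 124446
emp_id=6: ✓ → 47122
emp_id=7: ✓ → 96067
emp_id=8: ✓ → 78736
emp_id=9: ✓ → 157780
emp_id=10: ✓ → 49579
ops_sum = 109967 + 120911 + 124446 + 47122 + 96067 + 78736 + 157780 + 49579 = 784608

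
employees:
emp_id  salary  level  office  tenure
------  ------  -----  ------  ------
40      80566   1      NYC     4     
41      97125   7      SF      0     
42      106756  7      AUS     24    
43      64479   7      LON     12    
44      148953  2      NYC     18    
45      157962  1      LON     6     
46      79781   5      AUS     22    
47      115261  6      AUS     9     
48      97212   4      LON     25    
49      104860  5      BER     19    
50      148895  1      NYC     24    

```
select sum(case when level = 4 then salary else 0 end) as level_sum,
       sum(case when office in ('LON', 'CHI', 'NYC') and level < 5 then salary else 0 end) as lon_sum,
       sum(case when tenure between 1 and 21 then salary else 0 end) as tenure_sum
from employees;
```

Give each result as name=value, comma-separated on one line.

[level_sum: level = 4]
emp_id=40: ✗
emp_id=41: ✗
emp_id=42: ✗
emp_id=43: ✗
emp_id=44: ✗
emp_id=45: ✗
emp_id=46: ✗
emp_id=47: ✗
emp_id=48: ✓ → 97212
emp_id=49: ✗
emp_id=50: ✗
level_sum = 97212
—
[lon_sum: office in ('LON', 'CHI', 'NYC') and level < 5]
emp_id=40: ✓ → 80566
emp_id=41: ✗
emp_id=42: ✗
emp_id=43: ✗
emp_id=44: ✓ → 148953
emp_id=45: ✓ → 157962
emp_id=46: ✗
emp_id=47: ✗
emp_id=48: ✓ → 97212
emp_id=49: ✗
emp_id=50: ✓ → 148895
lon_sum = 80566 + 148953 + 157962 + 97212 + 148895 = 633588
—
[tenure_sum: tenure between 1 and 21]
emp_id=40: ✓ → 80566
emp_id=41: ✗
emp_id=42: ✗
emp_id=43: ✓ → 64479
emp_id=44: ✓ → 148953
emp_id=45: ✓ → 157962
emp_id=46: ✗
emp_id=47: ✓ → 115261
emp_id=48: ✗
emp_id=49: ✓ → 104860
emp_id=50: ✗
tenure_sum = 80566 + 64479 + 148953 + 157962 + 115261 + 104860 = 672081

level_sum=97212, lon_sum=633588, tenure_sum=672081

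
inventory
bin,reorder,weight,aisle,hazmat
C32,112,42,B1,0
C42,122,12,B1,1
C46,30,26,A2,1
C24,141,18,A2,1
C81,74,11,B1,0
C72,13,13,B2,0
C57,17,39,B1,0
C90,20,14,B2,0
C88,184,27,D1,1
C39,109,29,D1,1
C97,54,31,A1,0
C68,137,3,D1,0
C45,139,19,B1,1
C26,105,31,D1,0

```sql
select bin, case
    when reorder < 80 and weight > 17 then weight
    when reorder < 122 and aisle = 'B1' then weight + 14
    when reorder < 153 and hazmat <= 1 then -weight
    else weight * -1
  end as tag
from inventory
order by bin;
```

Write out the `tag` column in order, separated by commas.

bin=C24: reorder < 153 and hazmat <= 1 → -18
bin=C26: reorder < 153 and hazmat <= 1 → -31
bin=C32: reorder < 122 and aisle = 'B1' → 56
bin=C39: reorder < 153 and hazmat <= 1 → -29
bin=C42: reorder < 153 and hazmat <= 1 → -12
bin=C45: reorder < 153 and hazmat <= 1 → -19
bin=C46: reorder < 80 and weight > 17 → 26
bin=C57: reorder < 80 and weight > 17 → 39
bin=C68: reorder < 153 and hazmat <= 1 → -3
bin=C72: reorder < 153 and hazmat <= 1 → -13
bin=C81: reorder < 122 and aisle = 'B1' → 25
bin=C88: ELSE → -27
bin=C90: reorder < 153 and hazmat <= 1 → -14
bin=C97: reorder < 80 and weight > 17 → 31

-18, -31, 56, -29, -12, -19, 26, 39, -3, -13, 25, -27, -14, 31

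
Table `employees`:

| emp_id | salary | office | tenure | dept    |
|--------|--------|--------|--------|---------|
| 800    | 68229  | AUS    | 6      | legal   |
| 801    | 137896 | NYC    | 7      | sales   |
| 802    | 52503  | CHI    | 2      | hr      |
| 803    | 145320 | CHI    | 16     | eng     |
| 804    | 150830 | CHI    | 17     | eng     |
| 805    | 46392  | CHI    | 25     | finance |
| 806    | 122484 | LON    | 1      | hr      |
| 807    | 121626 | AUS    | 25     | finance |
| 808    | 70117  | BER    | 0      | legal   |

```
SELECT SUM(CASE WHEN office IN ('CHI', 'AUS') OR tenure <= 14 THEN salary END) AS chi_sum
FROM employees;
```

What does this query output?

emp_id=800: ✓ → 68229
emp_id=801: ✓ → 137896
emp_id=802: ✓ → 52503
emp_id=803: ✓ → 145320
emp_id=804: ✓ → 150830
emp_id=805: ✓ → 46392
emp_id=806: ✓ → 122484
emp_id=807: ✓ → 121626
emp_id=808: ✓ → 70117
chi_sum = 68229 + 137896 + 52503 + 145320 + 150830 + 46392 + 122484 + 121626 + 70117 = 915397

915397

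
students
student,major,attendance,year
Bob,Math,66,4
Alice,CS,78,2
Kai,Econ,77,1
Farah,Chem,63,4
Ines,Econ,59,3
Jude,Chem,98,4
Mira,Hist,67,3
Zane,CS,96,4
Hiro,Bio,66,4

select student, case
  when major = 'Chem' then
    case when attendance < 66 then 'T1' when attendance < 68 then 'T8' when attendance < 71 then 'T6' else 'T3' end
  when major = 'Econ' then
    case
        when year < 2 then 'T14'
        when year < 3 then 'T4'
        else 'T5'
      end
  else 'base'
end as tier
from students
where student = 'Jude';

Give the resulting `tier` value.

student = Jude: major=Chem, attendance=98, year=4.
major='Chem' → inner[ELSE] → T3

T3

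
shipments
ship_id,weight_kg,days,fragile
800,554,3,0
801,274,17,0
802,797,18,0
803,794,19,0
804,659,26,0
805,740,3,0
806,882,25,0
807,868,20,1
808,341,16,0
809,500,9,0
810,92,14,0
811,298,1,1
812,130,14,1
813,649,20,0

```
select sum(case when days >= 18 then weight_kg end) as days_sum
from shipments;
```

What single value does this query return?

4649

ship_id=800: ✗
ship_id=801: ✗
ship_id=802: ✓ → 797
ship_id=803: ✓ → 794
ship_id=804: ✓ → 659
ship_id=805: ✗
ship_id=806: ✓ → 882
ship_id=807: ✓ → 868
ship_id=808: ✗
ship_id=809: ✗
ship_id=810: ✗
ship_id=811: ✗
ship_id=812: ✗
ship_id=813: ✓ → 649
days_sum = 797 + 794 + 659 + 882 + 868 + 649 = 4649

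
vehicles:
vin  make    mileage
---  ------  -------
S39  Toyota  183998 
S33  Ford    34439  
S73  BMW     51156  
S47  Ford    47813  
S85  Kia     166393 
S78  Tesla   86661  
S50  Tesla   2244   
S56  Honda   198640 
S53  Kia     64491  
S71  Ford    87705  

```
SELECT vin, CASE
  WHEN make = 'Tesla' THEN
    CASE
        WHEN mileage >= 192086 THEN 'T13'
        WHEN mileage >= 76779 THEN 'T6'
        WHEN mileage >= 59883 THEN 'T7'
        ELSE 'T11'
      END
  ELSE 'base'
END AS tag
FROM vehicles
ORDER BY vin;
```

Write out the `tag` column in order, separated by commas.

base, base, base, T11, base, base, base, base, T6, base

vin=S33: make='Ford' → outer ELSE → base
vin=S39: make='Toyota' → outer ELSE → base
vin=S47: make='Ford' → outer ELSE → base
vin=S50: make='Tesla' → inner[ELSE] → T11
vin=S53: make='Kia' → outer ELSE → base
vin=S56: make='Honda' → outer ELSE → base
vin=S71: make='Ford' → outer ELSE → base
vin=S73: make='BMW' → outer ELSE → base
vin=S78: make='Tesla' → inner[mileage >= 76779] → T6
vin=S85: make='Kia' → outer ELSE → base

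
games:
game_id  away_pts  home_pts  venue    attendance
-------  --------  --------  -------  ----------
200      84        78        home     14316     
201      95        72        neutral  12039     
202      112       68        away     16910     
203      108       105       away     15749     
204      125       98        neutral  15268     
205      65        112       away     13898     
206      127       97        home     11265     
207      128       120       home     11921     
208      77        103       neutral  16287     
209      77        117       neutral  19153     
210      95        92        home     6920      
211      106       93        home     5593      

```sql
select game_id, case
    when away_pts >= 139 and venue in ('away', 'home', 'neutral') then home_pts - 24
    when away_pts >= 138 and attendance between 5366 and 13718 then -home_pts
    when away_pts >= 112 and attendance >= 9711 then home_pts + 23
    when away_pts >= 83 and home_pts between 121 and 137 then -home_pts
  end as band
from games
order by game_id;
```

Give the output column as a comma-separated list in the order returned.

game_id=200: (no match → NULL) → NULL
game_id=201: (no match → NULL) → NULL
game_id=202: away_pts >= 112 and attendance >= 9711 → 91
game_id=203: (no match → NULL) → NULL
game_id=204: away_pts >= 112 and attendance >= 9711 → 121
game_id=205: (no match → NULL) → NULL
game_id=206: away_pts >= 112 and attendance >= 9711 → 120
game_id=207: away_pts >= 112 and attendance >= 9711 → 143
game_id=208: (no match → NULL) → NULL
game_id=209: (no match → NULL) → NULL
game_id=210: (no match → NULL) → NULL
game_id=211: (no match → NULL) → NULL

NULL, NULL, 91, NULL, 121, NULL, 120, 143, NULL, NULL, NULL, NULL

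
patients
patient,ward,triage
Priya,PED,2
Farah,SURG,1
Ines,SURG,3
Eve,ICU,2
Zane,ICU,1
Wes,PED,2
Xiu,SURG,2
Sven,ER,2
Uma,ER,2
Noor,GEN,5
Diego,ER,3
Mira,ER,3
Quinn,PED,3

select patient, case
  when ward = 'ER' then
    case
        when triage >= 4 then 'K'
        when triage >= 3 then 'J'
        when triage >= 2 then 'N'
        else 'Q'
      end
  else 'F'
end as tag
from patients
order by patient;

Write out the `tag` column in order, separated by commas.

J, F, F, F, J, F, F, F, N, N, F, F, F

patient=Diego: ward='ER' → inner[triage >= 3] → J
patient=Eve: ward='ICU' → outer ELSE → F
patient=Farah: ward='SURG' → outer ELSE → F
patient=Ines: ward='SURG' → outer ELSE → F
patient=Mira: ward='ER' → inner[triage >= 3] → J
patient=Noor: ward='GEN' → outer ELSE → F
patient=Priya: ward='PED' → outer ELSE → F
patient=Quinn: ward='PED' → outer ELSE → F
patient=Sven: ward='ER' → inner[triage >= 2] → N
patient=Uma: ward='ER' → inner[triage >= 2] → N
patient=Wes: ward='PED' → outer ELSE → F
patient=Xiu: ward='SURG' → outer ELSE → F
patient=Zane: ward='ICU' → outer ELSE → F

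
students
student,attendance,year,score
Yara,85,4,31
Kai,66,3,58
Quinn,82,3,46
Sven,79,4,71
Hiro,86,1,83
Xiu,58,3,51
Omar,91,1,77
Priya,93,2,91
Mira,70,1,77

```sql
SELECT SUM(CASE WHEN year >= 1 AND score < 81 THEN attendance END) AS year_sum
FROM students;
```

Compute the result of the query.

531

student=Yara: ✓ → 85
student=Kai: ✓ → 66
student=Quinn: ✓ → 82
student=Sven: ✓ → 79
student=Hiro: ✗
student=Xiu: ✓ → 58
student=Omar: ✓ → 91
student=Priya: ✗
student=Mira: ✓ → 70
year_sum = 85 + 66 + 82 + 79 + 58 + 91 + 70 = 531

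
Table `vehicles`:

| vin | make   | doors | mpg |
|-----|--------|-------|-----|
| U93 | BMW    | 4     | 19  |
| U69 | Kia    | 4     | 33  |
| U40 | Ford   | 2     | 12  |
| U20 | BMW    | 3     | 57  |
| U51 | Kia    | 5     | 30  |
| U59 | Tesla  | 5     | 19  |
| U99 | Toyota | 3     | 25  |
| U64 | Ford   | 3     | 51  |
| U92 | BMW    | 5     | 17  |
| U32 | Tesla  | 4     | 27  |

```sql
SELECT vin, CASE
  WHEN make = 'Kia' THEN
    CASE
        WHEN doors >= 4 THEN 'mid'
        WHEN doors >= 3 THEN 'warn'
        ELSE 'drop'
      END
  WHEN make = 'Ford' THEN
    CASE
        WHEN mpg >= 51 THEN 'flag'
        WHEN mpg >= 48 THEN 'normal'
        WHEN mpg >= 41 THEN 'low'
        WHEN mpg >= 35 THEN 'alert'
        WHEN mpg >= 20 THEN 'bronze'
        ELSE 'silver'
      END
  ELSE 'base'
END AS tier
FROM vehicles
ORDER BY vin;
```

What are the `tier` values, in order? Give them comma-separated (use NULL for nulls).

vin=U20: make='BMW' → outer ELSE → base
vin=U32: make='Tesla' → outer ELSE → base
vin=U40: make='Ford' → inner[ELSE] → silver
vin=U51: make='Kia' → inner[doors >= 4] → mid
vin=U59: make='Tesla' → outer ELSE → base
vin=U64: make='Ford' → inner[mpg >= 51] → flag
vin=U69: make='Kia' → inner[doors >= 4] → mid
vin=U92: make='BMW' → outer ELSE → base
vin=U93: make='BMW' → outer ELSE → base
vin=U99: make='Toyota' → outer ELSE → base

base, base, silver, mid, base, flag, mid, base, base, base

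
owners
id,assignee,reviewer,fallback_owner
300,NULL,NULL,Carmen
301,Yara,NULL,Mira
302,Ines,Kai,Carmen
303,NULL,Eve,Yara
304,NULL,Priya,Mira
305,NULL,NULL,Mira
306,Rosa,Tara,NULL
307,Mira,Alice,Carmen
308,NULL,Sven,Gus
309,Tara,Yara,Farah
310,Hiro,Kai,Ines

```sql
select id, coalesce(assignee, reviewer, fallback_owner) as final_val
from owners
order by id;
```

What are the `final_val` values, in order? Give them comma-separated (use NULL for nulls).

id=300: assignee=NULL, reviewer=NULL, fallback_owner=Carmen → Carmen
id=301: assignee=Yara → Yara
id=302: assignee=Ines → Ines
id=303: assignee=NULL, reviewer=Eve → Eve
id=304: assignee=NULL, reviewer=Priya → Priya
id=305: assignee=NULL, reviewer=NULL, fallback_owner=Mira → Mira
id=306: assignee=Rosa → Rosa
id=307: assignee=Mira → Mira
id=308: assignee=NULL, reviewer=Sven → Sven
id=309: assignee=Tara → Tara
id=310: assignee=Hiro → Hiro

Carmen, Yara, Ines, Eve, Priya, Mira, Rosa, Mira, Sven, Tara, Hiro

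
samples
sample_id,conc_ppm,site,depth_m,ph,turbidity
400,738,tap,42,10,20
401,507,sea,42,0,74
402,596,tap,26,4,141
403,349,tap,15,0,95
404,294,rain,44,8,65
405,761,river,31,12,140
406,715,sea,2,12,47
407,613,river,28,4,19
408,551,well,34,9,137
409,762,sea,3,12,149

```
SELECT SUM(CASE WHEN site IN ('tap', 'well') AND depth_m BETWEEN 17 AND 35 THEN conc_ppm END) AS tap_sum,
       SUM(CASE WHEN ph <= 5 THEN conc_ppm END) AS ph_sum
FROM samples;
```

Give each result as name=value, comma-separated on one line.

tap_sum=1147, ph_sum=2065

[tap_sum: site IN ('tap', 'well') AND depth_m BETWEEN 17 AND 35]
sample_id=400: ✗
sample_id=401: ✗
sample_id=402: ✓ → 596
sample_id=403: ✗
sample_id=404: ✗
sample_id=405: ✗
sample_id=406: ✗
sample_id=407: ✗
sample_id=408: ✓ → 551
sample_id=409: ✗
tap_sum = 596 + 551 = 1147
—
[ph_sum: ph <= 5]
sample_id=400: ✗
sample_id=401: ✓ → 507
sample_id=402: ✓ → 596
sample_id=403: ✓ → 349
sample_id=404: ✗
sample_id=405: ✗
sample_id=406: ✗
sample_id=407: ✓ → 613
sample_id=408: ✗
sample_id=409: ✗
ph_sum = 507 + 596 + 349 + 613 = 2065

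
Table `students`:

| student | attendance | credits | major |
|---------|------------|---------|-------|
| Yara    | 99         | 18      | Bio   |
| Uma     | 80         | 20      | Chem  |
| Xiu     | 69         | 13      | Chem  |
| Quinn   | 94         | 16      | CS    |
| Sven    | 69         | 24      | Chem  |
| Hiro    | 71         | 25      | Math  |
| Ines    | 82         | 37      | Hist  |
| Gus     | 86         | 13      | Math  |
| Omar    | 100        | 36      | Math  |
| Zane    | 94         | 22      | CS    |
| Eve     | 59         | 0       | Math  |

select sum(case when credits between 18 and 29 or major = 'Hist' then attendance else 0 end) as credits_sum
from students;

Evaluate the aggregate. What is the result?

495

student=Yara: ✓ → 99
student=Uma: ✓ → 80
student=Xiu: ✗
student=Quinn: ✗
student=Sven: ✓ → 69
student=Hiro: ✓ → 71
student=Ines: ✓ → 82
student=Gus: ✗
student=Omar: ✗
student=Zane: ✓ → 94
student=Eve: ✗
credits_sum = 99 + 80 + 69 + 71 + 82 + 94 = 495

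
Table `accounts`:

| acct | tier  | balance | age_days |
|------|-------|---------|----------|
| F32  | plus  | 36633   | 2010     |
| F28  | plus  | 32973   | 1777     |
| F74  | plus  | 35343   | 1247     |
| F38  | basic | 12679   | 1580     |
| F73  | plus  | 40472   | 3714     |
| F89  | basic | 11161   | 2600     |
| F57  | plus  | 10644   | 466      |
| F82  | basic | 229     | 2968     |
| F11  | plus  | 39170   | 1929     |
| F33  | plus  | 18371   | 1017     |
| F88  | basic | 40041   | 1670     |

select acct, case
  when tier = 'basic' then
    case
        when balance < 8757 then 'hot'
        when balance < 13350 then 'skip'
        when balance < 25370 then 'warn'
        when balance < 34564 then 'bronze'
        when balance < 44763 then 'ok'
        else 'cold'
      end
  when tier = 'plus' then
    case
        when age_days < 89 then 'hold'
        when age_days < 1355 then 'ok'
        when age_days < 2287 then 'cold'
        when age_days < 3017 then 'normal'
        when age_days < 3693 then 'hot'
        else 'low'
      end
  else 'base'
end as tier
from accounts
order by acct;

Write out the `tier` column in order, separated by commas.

cold, cold, cold, ok, skip, ok, low, ok, hot, ok, skip

acct=F11: tier='plus' → inner[age_days < 2287] → cold
acct=F28: tier='plus' → inner[age_days < 2287] → cold
acct=F32: tier='plus' → inner[age_days < 2287] → cold
acct=F33: tier='plus' → inner[age_days < 1355] → ok
acct=F38: tier='basic' → inner[balance < 13350] → skip
acct=F57: tier='plus' → inner[age_days < 1355] → ok
acct=F73: tier='plus' → inner[ELSE] → low
acct=F74: tier='plus' → inner[age_days < 1355] → ok
acct=F82: tier='basic' → inner[balance < 8757] → hot
acct=F88: tier='basic' → inner[balance < 44763] → ok
acct=F89: tier='basic' → inner[balance < 13350] → skip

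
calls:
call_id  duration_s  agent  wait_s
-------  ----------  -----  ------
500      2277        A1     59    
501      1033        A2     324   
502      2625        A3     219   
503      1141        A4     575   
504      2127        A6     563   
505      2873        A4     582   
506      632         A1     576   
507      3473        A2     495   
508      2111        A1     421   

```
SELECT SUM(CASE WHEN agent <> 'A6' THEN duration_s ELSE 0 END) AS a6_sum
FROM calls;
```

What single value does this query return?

16165

call_id=500: ✓ → 2277
call_id=501: ✓ → 1033
call_id=502: ✓ → 2625
call_id=503: ✓ → 1141
call_id=504: ✗
call_id=505: ✓ → 2873
call_id=506: ✓ → 632
call_id=507: ✓ → 3473
call_id=508: ✓ → 2111
a6_sum = 2277 + 1033 + 2625 + 1141 + 2873 + 632 + 3473 + 2111 = 16165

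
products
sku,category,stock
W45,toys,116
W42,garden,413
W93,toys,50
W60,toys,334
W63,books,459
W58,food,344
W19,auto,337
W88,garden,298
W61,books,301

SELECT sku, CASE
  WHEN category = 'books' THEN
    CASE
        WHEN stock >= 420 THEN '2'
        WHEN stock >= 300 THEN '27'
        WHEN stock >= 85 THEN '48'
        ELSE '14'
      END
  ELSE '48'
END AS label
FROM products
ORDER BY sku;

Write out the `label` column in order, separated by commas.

sku=W19: category='auto' → outer ELSE → 48
sku=W42: category='garden' → outer ELSE → 48
sku=W45: category='toys' → outer ELSE → 48
sku=W58: category='food' → outer ELSE → 48
sku=W60: category='toys' → outer ELSE → 48
sku=W61: category='books' → inner[stock >= 300] → 27
sku=W63: category='books' → inner[stock >= 420] → 2
sku=W88: category='garden' → outer ELSE → 48
sku=W93: category='toys' → outer ELSE → 48

48, 48, 48, 48, 48, 27, 2, 48, 48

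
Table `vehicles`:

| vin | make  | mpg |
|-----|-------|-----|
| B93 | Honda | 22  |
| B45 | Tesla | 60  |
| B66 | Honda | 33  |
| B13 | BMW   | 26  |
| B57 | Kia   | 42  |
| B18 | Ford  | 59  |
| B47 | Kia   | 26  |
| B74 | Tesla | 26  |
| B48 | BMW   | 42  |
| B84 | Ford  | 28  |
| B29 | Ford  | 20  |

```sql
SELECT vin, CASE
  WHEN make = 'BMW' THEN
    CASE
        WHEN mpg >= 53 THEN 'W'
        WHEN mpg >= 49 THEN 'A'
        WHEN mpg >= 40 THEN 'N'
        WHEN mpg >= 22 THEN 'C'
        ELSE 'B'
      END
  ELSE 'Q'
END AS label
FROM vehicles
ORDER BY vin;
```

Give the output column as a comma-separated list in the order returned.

C, Q, Q, Q, Q, N, Q, Q, Q, Q, Q

vin=B13: make='BMW' → inner[mpg >= 22] → C
vin=B18: make='Ford' → outer ELSE → Q
vin=B29: make='Ford' → outer ELSE → Q
vin=B45: make='Tesla' → outer ELSE → Q
vin=B47: make='Kia' → outer ELSE → Q
vin=B48: make='BMW' → inner[mpg >= 40] → N
vin=B57: make='Kia' → outer ELSE → Q
vin=B66: make='Honda' → outer ELSE → Q
vin=B74: make='Tesla' → outer ELSE → Q
vin=B84: make='Ford' → outer ELSE → Q
vin=B93: make='Honda' → outer ELSE → Q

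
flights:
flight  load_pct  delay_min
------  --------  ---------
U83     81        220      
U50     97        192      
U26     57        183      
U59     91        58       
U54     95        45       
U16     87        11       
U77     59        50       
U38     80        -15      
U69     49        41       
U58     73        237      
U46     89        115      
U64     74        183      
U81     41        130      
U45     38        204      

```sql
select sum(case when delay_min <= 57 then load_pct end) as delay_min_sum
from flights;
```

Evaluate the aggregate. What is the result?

370

flight=U83: ✗
flight=U50: ✗
flight=U26: ✗
flight=U59: ✗
flight=U54: ✓ → 95
flight=U16: ✓ → 87
flight=U77: ✓ → 59
flight=U38: ✓ → 80
flight=U69: ✓ → 49
flight=U58: ✗
flight=U46: ✗
flight=U64: ✗
flight=U81: ✗
flight=U45: ✗
delay_min_sum = 95 + 87 + 59 + 80 + 49 = 370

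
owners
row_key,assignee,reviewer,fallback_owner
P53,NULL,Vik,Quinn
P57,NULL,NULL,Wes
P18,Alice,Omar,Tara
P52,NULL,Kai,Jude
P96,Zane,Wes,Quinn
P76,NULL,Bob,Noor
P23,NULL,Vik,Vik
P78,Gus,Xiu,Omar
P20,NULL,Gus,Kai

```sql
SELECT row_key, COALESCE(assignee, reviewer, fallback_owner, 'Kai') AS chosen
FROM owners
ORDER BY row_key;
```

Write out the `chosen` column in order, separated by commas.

row_key=P18: assignee=Alice → Alice
row_key=P20: assignee=NULL, reviewer=Gus → Gus
row_key=P23: assignee=NULL, reviewer=Vik → Vik
row_key=P52: assignee=NULL, reviewer=Kai → Kai
row_key=P53: assignee=NULL, reviewer=Vik → Vik
row_key=P57: assignee=NULL, reviewer=NULL, fallback_owner=Wes → Wes
row_key=P76: assignee=NULL, reviewer=Bob → Bob
row_key=P78: assignee=Gus → Gus
row_key=P96: assignee=Zane → Zane

Alice, Gus, Vik, Kai, Vik, Wes, Bob, Gus, Zane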